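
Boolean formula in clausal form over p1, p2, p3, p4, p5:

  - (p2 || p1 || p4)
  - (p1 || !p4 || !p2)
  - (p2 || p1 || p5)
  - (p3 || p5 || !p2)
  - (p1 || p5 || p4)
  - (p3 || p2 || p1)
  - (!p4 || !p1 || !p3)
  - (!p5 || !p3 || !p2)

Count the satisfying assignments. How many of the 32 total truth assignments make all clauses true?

Case analysis on p1 and p2:
  p1=1, p2=1: remaining (p3,p4,p5) ∈ {(0,0,1); (0,1,1); (1,0,0)} — 3.
  p1=1, p2=0: p5 free; 3 ways for (p3,p4) × 2^1 = 6.
  p1=0, p2=1: remaining (p3,p4,p5) ∈ {(0,0,1)} — 1.
  p1=0, p2=0: remaining (p3,p4,p5) ∈ {(1,1,1)} — 1.
Total: 3 + 6 + 1 + 1 = 11.

11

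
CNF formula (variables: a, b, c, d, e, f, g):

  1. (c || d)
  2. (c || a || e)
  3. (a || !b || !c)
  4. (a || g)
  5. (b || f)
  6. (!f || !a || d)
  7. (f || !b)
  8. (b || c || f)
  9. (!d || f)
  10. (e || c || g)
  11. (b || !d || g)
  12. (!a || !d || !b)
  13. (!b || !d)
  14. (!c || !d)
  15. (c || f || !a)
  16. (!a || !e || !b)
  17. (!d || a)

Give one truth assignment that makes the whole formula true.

a=F, b=F, c=T, d=F, e=T, f=T, g=T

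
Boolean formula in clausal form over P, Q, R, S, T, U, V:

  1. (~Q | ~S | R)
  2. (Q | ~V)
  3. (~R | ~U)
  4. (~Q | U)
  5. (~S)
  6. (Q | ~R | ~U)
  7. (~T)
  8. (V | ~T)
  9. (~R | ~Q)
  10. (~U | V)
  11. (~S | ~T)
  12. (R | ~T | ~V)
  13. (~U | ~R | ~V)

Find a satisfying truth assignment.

P = False, Q = True, R = False, S = False, T = False, U = True, V = True

Check each clause:
  1. (R | ~S | ~Q) — ~S is true.
  2. (~V | Q) — Q is true.
  3. (~U | ~R) — ~R is true.
  4. (~Q | U) — U is true.
  5. (~S) — ~S is true.
  6. (~R | Q | ~U) — Q is true.
  7. (~T) — ~T is true.
  8. (~T | V) — ~T is true.
  9. (~R | ~Q) — ~R is true.
  10. (~U | V) — V is true.
  11. (~S | ~T) — ~T is true.
  12. (R | ~V | ~T) — ~T is true.
  13. (~V | ~U | ~R) — ~R is true.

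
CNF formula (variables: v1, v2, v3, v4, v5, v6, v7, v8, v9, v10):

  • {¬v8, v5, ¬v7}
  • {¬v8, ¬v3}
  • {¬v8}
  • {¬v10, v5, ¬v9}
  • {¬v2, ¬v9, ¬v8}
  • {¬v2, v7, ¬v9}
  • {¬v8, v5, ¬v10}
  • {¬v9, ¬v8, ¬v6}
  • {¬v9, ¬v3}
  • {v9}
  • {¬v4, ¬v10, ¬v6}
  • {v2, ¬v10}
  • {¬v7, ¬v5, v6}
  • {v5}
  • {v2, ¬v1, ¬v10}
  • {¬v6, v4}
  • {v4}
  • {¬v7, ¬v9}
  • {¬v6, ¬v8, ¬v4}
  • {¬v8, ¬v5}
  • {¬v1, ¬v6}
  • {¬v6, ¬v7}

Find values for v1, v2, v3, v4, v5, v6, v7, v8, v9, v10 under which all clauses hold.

v1 = False, v2 = False, v3 = False, v4 = True, v5 = True, v6 = False, v7 = False, v8 = False, v9 = True, v10 = False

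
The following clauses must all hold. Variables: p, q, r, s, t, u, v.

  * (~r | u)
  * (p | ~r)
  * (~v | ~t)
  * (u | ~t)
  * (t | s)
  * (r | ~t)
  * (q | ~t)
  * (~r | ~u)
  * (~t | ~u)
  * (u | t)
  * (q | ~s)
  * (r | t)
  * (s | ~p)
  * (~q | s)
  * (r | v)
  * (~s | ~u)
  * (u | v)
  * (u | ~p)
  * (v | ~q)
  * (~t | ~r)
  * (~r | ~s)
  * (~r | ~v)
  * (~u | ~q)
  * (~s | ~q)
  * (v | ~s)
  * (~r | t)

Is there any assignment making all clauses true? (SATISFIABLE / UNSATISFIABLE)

r = True:
  propagation gives u=True; an empty clause results — contradiction.
r = False:
  propagation gives t=False; an empty clause results — contradiction.
Every branch closes, so no satisfying assignment exists.

UNSATISFIABLE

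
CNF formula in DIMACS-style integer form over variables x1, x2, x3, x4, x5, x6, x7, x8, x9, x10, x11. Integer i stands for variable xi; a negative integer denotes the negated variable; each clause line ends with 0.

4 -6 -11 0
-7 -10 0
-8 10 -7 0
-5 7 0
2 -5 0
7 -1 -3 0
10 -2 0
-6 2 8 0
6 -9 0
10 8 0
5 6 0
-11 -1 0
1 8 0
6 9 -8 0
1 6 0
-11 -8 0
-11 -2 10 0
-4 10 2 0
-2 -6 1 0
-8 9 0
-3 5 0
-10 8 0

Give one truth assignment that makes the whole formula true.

x3 occurs only negated in the remaining clauses — set x3 = False.
x11 occurs only negated in the remaining clauses — set x11 = False.
Try x1 = True.
Branch on x2: take x2 = True.
  then x10 is forced to True.
  then x7 is forced to False.
  then x5 is forced to False.
  then x6 is forced to True.
  then x8 is forced to True.
  then x9 is forced to True.
x4 is now unconstrained; take x4 = False.

x1=True  x2=True  x3=False  x4=False  x5=False  x6=True  x7=False  x8=True  x9=True  x10=True  x11=False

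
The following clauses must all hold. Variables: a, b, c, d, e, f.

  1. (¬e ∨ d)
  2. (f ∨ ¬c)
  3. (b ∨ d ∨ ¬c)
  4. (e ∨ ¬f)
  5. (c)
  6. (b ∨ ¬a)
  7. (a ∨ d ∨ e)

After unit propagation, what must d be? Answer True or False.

True

(c) is a unit clause: c = True.
(f ∨ ¬c) with c = True leaves only f, so f = True.
(¬f ∨ e): since f = True, the clause reduces to (e). e = True.
From (d ∨ ¬e) and e = True: d = True.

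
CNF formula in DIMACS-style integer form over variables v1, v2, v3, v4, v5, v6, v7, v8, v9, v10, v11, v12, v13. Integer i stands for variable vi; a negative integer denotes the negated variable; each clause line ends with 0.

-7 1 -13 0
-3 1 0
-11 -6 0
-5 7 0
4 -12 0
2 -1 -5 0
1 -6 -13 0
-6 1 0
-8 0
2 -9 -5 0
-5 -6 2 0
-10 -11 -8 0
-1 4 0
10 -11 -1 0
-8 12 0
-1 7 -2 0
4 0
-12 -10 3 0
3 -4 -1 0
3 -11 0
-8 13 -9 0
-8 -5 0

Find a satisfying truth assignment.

v1=1, v2=1, v3=1, v4=1, v5=0, v6=0, v7=1, v8=0, v9=0, v10=0, v11=0, v12=0, v13=1

The clause (~v8) is unit: v8 must be False.
(v4) is a unit clause, so v4 = True.
v5 occurs only negated in the remaining clauses — set v5 = False.
Pure literal: v6 appears only negated; assign v6 = False.
Branch on v1: take v1 = True.
  then v3 is forced to True.
Branch on v2: take v2 = True.
  then v7 is forced to True.
Set v10 = False and propagate.
  then v11 is forced to False.
v9, v12, v13 are now unconstrained; take v9 = False, v12 = False, v13 = True.
Every clause has at least one true literal under this assignment.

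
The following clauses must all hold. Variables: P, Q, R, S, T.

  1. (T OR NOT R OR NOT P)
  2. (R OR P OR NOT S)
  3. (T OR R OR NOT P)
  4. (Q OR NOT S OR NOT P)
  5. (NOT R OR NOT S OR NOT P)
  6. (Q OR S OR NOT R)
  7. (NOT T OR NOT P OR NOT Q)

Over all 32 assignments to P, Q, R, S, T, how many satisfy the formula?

11

Case analysis on P and R:
  P=T, R=T: a clause becomes empty — 0.
  P=T, R=F: remaining (Q,S,T) ∈ {(F,F,T)} — 1.
  P=F, R=T: T free; 3 ways for (Q,S) × 2^1 = 6.
  P=F, R=F: remaining (Q,S,T) ∈ {(F,F,F); (F,F,T); (T,F,F); (T,F,T)} — 4.
Total: 0 + 1 + 6 + 4 = 11.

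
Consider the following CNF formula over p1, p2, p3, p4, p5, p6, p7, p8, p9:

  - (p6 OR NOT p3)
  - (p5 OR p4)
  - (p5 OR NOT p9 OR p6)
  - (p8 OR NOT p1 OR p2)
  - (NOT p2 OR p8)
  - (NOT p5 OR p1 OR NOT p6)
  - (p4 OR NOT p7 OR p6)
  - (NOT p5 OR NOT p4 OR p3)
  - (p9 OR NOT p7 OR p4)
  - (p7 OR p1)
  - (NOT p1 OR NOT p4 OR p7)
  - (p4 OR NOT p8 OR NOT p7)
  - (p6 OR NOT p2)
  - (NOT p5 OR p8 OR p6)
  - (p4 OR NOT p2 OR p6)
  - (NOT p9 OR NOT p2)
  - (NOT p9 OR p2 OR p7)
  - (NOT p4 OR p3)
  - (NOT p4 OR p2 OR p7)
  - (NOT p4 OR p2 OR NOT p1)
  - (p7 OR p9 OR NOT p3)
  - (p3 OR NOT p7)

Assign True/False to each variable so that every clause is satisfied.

Branch on p1: take p1 = False.
  then p7 is forced to True.
  then p3 is forced to True.
  then p6 is forced to True.
  then p5 is forced to False.
  then p4 is forced to True.
Try p2 = True.
  then p8 is forced to True.
  then p9 is forced to False.

p1=False, p2=True, p3=True, p4=True, p5=False, p6=True, p7=True, p8=True, p9=False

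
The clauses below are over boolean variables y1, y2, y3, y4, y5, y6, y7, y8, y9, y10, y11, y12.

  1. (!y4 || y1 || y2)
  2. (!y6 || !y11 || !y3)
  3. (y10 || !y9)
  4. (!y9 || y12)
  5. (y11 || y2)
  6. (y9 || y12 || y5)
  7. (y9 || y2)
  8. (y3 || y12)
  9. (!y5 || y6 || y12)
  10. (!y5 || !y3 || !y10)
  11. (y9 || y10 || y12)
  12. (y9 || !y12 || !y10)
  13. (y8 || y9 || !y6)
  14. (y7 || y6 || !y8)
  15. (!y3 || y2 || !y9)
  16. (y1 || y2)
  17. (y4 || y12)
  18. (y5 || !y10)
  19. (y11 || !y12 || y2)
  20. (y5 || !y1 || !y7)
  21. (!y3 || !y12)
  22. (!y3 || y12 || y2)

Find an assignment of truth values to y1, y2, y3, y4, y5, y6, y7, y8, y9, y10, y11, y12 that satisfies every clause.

Pure literal: y2 appears only positively; assign y2 = True.
Branch on y1: take y1 = True.
Set y3 = False and propagate.
  then y12 is forced to True.
Set y5 = True and propagate.
For the remaining variables, y4 = False, y6 = True, y7 = False, y8 = True, y9 = True, y10 = True, y11 = True works.

y1=True, y2=True, y3=False, y4=False, y5=True, y6=True, y7=False, y8=True, y9=True, y10=True, y11=True, y12=True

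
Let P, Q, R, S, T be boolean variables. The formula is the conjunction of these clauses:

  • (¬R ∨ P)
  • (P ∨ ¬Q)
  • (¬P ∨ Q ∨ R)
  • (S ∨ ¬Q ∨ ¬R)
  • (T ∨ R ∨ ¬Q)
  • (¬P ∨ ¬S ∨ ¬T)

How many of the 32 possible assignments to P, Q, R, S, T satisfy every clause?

Case analysis on P and Q:
  P=1, Q=1: remaining (R,S,T) ∈ {(0,0,1); (1,1,0)} — 2.
  P=1, Q=0: remaining (R,S,T) ∈ {(1,0,0); (1,0,1); (1,1,0)} — 3.
  P=0, Q=1: a clause becomes empty — 0.
  P=0, Q=0: remaining (R,S,T) ∈ {(0,0,0); (0,0,1); (0,1,0); (0,1,1)} — 4.
Total: 2 + 3 + 0 + 4 = 9.

9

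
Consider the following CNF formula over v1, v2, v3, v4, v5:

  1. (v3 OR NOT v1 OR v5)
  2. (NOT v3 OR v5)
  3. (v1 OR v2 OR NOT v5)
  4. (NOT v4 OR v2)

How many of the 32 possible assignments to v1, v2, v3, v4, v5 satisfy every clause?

13

Case analysis on v5 and v1:
  v5=T, v1=T: v3 free; 3 ways for (v2,v4) × 2^1 = 6.
  v5=T, v1=F: remaining (v2,v3,v4) ∈ {(T,F,F); (T,F,T); (T,T,F); (T,T,T)} — 4.
  v5=F, v1=T: a clause becomes empty — 0.
  v5=F, v1=F: remaining (v2,v3,v4) ∈ {(F,F,F); (T,F,F); (T,F,T)} — 3.
Total: 6 + 4 + 0 + 3 = 13.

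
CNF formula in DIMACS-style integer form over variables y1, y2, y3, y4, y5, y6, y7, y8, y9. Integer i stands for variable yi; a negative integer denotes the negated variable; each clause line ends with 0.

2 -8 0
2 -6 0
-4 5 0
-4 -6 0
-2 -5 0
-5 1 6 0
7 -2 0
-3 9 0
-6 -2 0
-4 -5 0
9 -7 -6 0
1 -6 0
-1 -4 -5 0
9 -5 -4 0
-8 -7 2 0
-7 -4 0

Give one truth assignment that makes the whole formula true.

Pure literal: y4 appears only negated; assign y4 = False.
y8 occurs only negated in the remaining clauses — set y8 = False.
Try y1 = False.
  then y6 is forced to False.
  then y5 is forced to False.
The remaining clauses are satisfied by y2 = False, y3 = True, y7 = True, y9 = True.
Every clause has at least one true literal under this assignment.
Check each clause:
  1. (y2 \/ ~y8) — ~y8 is true.
  2. (y2 \/ ~y6) — ~y6 is true.
  3. (~y4 \/ y5) — ~y4 is true.
  4. (~y4 \/ ~y6) — ~y6 is true.
  5. (~y5 \/ ~y2) — ~y5 is true.
  6. (~y5 \/ y1 \/ y6) — ~y5 is true.
  7. (y7 \/ ~y2) — ~y2 is true.
  8. (~y3 \/ y9) — y9 is true.
  9. (~y6 \/ ~y2) — ~y6 is true.
  10. (~y4 \/ ~y5) — ~y5 is true.
  11. (~y6 \/ y9 \/ ~y7) — y9 is true.
  12. (y1 \/ ~y6) — ~y6 is true.
  13. (~y5 \/ ~y4 \/ ~y1) — ~y5 is true.
  14. (~y4 \/ ~y5 \/ y9) — y9 is true.
  15. (y2 \/ ~y8 \/ ~y7) — ~y8 is true.
  16. (~y7 \/ ~y4) — ~y4 is true.

y1 = F, y2 = F, y3 = T, y4 = F, y5 = F, y6 = F, y7 = T, y8 = F, y9 = T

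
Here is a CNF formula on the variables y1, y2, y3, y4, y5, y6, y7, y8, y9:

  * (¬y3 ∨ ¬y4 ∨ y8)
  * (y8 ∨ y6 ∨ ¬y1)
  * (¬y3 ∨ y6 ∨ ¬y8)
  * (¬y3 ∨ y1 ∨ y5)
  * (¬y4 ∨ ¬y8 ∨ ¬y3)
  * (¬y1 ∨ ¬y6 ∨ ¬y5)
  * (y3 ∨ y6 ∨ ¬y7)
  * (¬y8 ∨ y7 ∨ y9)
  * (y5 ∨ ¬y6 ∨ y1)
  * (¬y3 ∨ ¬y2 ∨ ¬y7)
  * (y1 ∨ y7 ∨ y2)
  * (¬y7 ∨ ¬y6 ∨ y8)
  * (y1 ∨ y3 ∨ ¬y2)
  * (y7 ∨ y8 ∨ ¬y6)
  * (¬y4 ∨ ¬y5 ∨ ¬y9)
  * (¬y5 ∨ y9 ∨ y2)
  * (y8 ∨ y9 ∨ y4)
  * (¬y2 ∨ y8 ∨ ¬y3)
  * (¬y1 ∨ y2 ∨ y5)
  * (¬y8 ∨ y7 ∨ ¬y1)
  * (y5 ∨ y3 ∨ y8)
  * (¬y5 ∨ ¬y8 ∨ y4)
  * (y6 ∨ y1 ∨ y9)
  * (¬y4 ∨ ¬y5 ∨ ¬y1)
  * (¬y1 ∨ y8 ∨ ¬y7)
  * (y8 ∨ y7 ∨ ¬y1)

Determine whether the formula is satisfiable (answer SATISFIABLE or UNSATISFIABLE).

Branch on y1: take y1 = True.
Try y2 = True.
Set y3 = False and propagate.
For the remaining variables, y4 = False, y5 = False, y6 = True, y7 = True, y8 = True, y9 = False works.
So y1=T, y2=T, y3=F, y4=F, y5=F, y6=T, y7=T, y8=T, y9=F is a satisfying assignment.

SATISFIABLE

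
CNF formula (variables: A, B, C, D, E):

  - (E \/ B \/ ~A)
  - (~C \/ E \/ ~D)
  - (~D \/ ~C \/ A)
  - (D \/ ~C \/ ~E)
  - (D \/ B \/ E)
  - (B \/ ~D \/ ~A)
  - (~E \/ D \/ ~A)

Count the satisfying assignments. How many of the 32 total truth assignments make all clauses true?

13

Split on D, then E.
  D=1, E=1: remaining (A,B,C) ∈ {(0,0,0); (0,1,0); (1,1,0); (1,1,1)} — 4.
  D=1, E=0: remaining (A,B,C) ∈ {(0,0,0); (0,1,0); (1,1,0)} — 3.
  D=0, E=1: remaining (A,B,C) ∈ {(0,0,0); (0,1,0)} — 2.
  D=0, E=0: remaining (A,B,C) ∈ {(0,1,0); (0,1,1); (1,1,0); (1,1,1)} — 4.
Total: 4 + 3 + 2 + 4 = 13.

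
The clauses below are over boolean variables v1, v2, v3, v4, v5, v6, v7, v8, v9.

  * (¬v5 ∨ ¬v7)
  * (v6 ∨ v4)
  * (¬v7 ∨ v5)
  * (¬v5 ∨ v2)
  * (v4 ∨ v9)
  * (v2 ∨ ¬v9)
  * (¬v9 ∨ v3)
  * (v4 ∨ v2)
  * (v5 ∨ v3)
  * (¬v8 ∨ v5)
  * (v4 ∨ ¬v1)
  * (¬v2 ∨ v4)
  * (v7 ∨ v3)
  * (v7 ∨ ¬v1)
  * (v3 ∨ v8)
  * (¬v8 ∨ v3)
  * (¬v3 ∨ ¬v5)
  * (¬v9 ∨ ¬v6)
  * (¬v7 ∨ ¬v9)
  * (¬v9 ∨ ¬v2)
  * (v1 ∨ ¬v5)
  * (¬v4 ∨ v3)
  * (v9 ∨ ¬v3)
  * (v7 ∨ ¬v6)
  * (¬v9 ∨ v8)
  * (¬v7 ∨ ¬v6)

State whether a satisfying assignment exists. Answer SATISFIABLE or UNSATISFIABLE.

v3 = True:
  propagation gives v5=False, v7=False, v8=False, v1=False; an empty clause results — contradiction.
v3 = False:
  propagation gives v9=False, v4=True; an empty clause results — contradiction.
Every branch closes, so no satisfying assignment exists.

UNSATISFIABLE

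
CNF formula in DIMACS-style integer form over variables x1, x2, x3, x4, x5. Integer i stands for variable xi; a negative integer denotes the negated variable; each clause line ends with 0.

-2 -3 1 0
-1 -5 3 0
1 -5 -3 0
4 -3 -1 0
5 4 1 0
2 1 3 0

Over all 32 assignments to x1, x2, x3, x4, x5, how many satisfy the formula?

12

Case analysis on x1 and x3:
  x1=1, x3=1: remaining (x2,x4,x5) ∈ {(0,1,0); (0,1,1); (1,1,0); (1,1,1)} — 4.
  x1=1, x3=0: remaining (x2,x4,x5) ∈ {(0,0,0); (0,1,0); (1,0,0); (1,1,0)} — 4.
  x1=0, x3=1: remaining (x2,x4,x5) ∈ {(0,1,0)} — 1.
  x1=0, x3=0: remaining (x2,x4,x5) ∈ {(1,0,1); (1,1,0); (1,1,1)} — 3.
Total: 4 + 4 + 1 + 3 = 12.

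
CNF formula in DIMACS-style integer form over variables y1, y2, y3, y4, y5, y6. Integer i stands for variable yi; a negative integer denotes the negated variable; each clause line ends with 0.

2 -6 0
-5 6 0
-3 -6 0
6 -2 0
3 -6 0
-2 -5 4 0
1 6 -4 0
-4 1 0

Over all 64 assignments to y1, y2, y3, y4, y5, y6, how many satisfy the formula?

Satisfying assignments:
  y1=0 y2=0 y3=0 y4=0 y5=0 y6=0
  y1=0 y2=0 y3=1 y4=0 y5=0 y6=0
  y1=1 y2=0 y3=0 y4=0 y5=0 y6=0
  y1=1 y2=0 y3=0 y4=1 y5=0 y6=0
  y1=1 y2=0 y3=1 y4=0 y5=0 y6=0
  y1=1 y2=0 y3=1 y4=1 y5=0 y6=0
That's 6 in total.

6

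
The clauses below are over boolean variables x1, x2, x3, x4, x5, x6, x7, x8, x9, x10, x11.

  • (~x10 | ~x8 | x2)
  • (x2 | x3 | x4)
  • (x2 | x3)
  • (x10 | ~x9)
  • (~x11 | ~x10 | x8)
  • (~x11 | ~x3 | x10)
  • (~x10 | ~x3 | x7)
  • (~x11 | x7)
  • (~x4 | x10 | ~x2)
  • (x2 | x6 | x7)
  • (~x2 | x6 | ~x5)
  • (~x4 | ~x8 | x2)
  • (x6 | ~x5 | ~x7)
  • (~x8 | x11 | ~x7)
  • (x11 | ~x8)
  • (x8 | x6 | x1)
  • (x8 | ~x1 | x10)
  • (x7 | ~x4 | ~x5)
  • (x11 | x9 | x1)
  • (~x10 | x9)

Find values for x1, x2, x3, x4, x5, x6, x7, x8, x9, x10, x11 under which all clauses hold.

Pure literal: x5 appears only negated; assign x5 = False.
Set x1 = True and propagate.
Set x2 = True and propagate.
For the remaining variables, x3 = True, x4 = False, x6 = False, x7 = True, x8 = True, x9 = True, x10 = True, x11 = True works.

x1 = True  x2 = True  x3 = True  x4 = False  x5 = False  x6 = False  x7 = True  x8 = True  x9 = True  x10 = True  x11 = True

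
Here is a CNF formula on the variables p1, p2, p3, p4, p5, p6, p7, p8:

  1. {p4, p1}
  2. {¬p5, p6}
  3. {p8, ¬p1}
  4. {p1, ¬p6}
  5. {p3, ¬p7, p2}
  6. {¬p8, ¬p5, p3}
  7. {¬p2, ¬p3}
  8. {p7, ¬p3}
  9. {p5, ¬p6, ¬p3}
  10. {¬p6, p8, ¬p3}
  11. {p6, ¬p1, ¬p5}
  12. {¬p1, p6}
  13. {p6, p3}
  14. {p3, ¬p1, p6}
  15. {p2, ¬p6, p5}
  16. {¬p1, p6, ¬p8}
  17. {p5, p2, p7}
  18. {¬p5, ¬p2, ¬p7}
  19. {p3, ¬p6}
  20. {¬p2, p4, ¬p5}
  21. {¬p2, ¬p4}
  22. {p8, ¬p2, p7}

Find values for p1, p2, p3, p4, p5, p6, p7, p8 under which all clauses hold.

Set p1 = True and propagate.
  then p8 is forced to True.
  then p6 is forced to True.
  then p3 is forced to True.
  then p2 is forced to False.
  then p7 is forced to True.
  then p5 is forced to True.
p4 is now unconstrained; take p4 = False.
Every clause has at least one true literal under this assignment.

p1 = T, p2 = F, p3 = T, p4 = F, p5 = T, p6 = T, p7 = T, p8 = T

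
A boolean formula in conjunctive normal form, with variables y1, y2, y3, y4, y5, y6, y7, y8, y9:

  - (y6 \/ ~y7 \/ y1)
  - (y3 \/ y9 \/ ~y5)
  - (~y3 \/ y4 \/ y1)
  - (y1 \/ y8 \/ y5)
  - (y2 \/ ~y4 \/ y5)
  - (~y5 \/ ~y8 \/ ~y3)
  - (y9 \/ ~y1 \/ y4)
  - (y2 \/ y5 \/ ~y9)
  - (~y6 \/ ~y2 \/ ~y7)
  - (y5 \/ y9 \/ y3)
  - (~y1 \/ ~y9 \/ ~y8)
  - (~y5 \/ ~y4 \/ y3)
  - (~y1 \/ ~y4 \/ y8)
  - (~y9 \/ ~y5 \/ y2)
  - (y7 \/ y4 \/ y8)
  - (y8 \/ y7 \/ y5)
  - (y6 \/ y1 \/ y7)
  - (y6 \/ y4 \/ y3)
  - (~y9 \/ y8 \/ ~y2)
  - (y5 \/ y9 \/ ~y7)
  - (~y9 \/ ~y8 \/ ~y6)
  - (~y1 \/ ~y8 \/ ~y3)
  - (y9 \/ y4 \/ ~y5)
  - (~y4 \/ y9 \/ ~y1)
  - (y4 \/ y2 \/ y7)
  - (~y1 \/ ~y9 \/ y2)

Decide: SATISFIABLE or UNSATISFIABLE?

Set y1 = False and propagate.
For the remaining variables, y2 = False, y3 = True, y4 = True, y5 = True, y6 = True, y7 = True, y8 = False, y9 = False works.
So y1=False, y2=False, y3=True, y4=True, y5=True, y6=True, y7=True, y8=False, y9=False is a satisfying assignment.

SATISFIABLE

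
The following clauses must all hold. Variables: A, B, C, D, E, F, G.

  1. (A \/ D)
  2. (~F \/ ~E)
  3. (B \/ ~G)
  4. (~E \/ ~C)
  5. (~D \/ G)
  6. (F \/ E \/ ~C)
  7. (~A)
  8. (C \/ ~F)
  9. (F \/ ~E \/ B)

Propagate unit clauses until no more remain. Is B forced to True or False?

True

(~A) is a unit clause: A = False.
(A \/ D): since A = False, the clause reduces to (D). D = True.
(~D \/ G): since D = True, the clause reduces to (G). G = True.
In (~G \/ B), ~G is now false; B must hold, so B = True.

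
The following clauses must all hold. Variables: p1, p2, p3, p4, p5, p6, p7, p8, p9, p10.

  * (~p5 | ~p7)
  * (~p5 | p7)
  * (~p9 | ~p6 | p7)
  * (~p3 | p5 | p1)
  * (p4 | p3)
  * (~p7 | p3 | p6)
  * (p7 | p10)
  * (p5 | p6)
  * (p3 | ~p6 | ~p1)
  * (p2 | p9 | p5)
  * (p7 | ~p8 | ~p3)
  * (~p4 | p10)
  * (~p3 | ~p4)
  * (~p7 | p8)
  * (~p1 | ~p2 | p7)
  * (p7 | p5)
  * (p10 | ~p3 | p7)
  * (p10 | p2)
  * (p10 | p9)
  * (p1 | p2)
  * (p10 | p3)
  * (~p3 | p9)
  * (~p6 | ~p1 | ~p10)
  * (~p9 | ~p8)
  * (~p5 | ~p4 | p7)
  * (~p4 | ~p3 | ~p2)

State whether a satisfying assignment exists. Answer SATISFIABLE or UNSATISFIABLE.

Set p1 = False and propagate.
  then p2 is forced to True.
Set p3 = False and propagate.
  then p4 is forced to True.
  then p10 is forced to True.
Try p5 = False.
  then p6 is forced to True.
  then p7 is forced to True.
  then p8 is forced to True.
  then p9 is forced to False.
So p1=0, p2=1, p3=0, p4=1, p5=0, p6=1, p7=1, p8=1, p9=0, p10=1 is a satisfying assignment.

SATISFIABLE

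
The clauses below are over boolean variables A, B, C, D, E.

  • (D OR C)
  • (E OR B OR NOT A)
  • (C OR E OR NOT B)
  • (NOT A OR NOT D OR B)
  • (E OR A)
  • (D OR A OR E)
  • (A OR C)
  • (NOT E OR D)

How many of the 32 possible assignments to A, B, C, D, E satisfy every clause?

6

Satisfying assignments:
  A=0 B=0 C=1 D=1 E=1
  A=0 B=1 C=1 D=1 E=1
  A=1 B=1 C=0 D=1 E=1
  A=1 B=1 C=1 D=0 E=0
  A=1 B=1 C=1 D=1 E=0
  A=1 B=1 C=1 D=1 E=1
Count: 6.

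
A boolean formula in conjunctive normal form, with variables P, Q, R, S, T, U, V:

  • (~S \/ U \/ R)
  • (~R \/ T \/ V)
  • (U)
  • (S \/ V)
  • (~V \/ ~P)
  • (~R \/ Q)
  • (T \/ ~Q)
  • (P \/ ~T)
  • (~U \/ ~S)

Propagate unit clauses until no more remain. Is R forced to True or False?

Unit clause (U) sets U = True.
From (~U \/ ~S) and U = True: S = False.
From (S \/ V) and S = False: V = True.
(~V \/ ~P): since V = True, the clause reduces to (~P). P = False.
(~T \/ P): since P = False, the clause reduces to (~T). T = False.
From (T \/ ~Q) and T = False: Q = False.
In (Q \/ ~R), Q is now false; ~R must hold, so R = False.

False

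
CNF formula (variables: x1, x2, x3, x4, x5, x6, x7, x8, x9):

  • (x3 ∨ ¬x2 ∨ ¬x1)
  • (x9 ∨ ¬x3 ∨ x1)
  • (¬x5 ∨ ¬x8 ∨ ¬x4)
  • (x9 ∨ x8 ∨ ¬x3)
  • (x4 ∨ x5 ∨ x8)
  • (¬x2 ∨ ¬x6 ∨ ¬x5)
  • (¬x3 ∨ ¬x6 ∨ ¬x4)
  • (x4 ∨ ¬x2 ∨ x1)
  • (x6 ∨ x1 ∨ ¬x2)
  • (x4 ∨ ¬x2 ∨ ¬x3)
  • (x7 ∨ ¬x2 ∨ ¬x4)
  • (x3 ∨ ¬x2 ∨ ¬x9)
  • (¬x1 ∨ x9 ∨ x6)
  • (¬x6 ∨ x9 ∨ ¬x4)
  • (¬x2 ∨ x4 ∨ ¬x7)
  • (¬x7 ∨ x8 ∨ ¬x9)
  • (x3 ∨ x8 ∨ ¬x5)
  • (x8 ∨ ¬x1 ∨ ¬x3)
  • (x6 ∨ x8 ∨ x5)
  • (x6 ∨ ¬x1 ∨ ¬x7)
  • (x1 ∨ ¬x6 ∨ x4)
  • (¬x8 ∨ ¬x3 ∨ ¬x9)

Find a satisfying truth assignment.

x1=1, x2=0, x3=0, x4=1, x5=0, x6=0, x7=0, x8=1, x9=1

x2 occurs only negated in the remaining clauses — set x2 = False.
Try x1 = True.
Try x3 = False.
Set x4 = True and propagate.
The remaining clauses are satisfied by x5 = False, x6 = False, x7 = False, x8 = True, x9 = True.
Every clause has at least one true literal under this assignment.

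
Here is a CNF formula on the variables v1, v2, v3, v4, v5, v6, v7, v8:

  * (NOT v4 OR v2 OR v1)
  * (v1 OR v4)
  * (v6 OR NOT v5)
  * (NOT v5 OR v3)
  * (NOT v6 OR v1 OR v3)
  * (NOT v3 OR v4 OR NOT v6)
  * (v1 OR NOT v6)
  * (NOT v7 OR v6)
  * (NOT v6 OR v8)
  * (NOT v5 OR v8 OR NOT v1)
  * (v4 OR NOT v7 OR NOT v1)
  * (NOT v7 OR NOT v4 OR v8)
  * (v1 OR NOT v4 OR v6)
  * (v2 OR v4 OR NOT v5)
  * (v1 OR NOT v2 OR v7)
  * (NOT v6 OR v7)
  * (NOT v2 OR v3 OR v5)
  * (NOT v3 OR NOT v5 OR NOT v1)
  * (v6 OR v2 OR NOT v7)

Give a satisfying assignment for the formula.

Pure literal: v8 appears only positively; assign v8 = True.
Try v1 = True.
Set v2 = False and propagate.
Try v3 = True.
  then v5 is forced to False.
The remaining clauses are satisfied by v4 = True, v6 = True, v7 = True.
Every clause has at least one true literal under this assignment.

v1 = True, v2 = False, v3 = True, v4 = True, v5 = False, v6 = True, v7 = True, v8 = True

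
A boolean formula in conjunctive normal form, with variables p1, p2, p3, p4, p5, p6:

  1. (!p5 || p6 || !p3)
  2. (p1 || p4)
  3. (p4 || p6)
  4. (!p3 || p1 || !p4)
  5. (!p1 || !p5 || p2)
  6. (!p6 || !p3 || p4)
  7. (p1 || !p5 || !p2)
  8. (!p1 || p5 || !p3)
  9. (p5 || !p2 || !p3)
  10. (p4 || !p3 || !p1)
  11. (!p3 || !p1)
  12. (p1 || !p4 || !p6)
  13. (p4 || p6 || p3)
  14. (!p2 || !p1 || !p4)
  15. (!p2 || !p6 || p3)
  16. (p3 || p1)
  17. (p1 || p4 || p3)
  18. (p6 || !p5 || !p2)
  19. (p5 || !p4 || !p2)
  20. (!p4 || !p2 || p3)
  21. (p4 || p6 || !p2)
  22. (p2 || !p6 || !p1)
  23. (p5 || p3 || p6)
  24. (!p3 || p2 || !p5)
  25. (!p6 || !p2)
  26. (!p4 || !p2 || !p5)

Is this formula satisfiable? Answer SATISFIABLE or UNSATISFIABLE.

p3 = True:
  propagation gives p1=False, p4=True; an empty clause results — contradiction.
p3 = False:
  p2 = True:
    propagation gives p4=False, p6=True; an empty clause results — contradiction.
  p2 = False:
    propagation gives p5=False, p6=False; an empty clause results — contradiction.
Every branch closes, so no satisfying assignment exists.

UNSATISFIABLE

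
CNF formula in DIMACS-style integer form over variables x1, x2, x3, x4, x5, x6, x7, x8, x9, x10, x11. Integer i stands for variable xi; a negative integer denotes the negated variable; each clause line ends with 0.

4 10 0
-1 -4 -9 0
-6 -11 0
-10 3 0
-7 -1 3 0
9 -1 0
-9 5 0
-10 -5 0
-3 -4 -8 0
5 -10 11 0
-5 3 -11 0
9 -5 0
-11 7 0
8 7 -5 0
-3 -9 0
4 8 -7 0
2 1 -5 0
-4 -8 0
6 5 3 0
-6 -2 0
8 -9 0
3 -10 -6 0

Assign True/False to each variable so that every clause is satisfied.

x1 = F, x2 = T, x3 = T, x4 = T, x5 = F, x6 = F, x7 = F, x8 = F, x9 = F, x10 = F, x11 = F

Try x1 = False.
The remaining clauses are satisfied by x2 = True, x3 = True, x4 = True, x5 = False, x6 = False, x7 = False, x8 = False, x9 = False, x10 = False, x11 = False.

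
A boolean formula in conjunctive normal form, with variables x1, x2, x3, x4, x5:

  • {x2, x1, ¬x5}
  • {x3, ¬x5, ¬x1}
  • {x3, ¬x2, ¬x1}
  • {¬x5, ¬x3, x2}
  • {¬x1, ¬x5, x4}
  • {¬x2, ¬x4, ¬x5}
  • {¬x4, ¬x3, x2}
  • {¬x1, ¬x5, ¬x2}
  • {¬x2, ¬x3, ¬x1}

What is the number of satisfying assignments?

Split on x2, then x1.
  x2=1, x1=1: a clause becomes empty — 0.
  x2=1, x1=0: x3 free; 3 ways for (x4,x5) × 2^1 = 6.
  x2=0, x1=1: remaining (x3,x4,x5) ∈ {(0,0,0); (0,1,0); (1,0,0)} — 3.
  x2=0, x1=0: remaining (x3,x4,x5) ∈ {(0,0,0); (0,1,0); (1,0,0)} — 3.
Total: 0 + 6 + 3 + 3 = 12.

12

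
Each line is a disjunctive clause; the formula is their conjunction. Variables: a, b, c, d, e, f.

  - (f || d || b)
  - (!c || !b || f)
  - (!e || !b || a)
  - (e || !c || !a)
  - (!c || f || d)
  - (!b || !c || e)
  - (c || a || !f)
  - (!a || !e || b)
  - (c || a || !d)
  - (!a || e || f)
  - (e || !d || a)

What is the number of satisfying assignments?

Case analysis on a and c:
  a=T, c=T: remaining (b,d,e,f) ∈ {(T,F,T,T); (T,T,T,T)} — 2.
  a=T, c=F: d free; 4 ways for (b,e,f) × 2^1 = 8.
  a=F, c=T: remaining (b,d,e,f) ∈ {(F,F,F,T); (F,F,T,T); (F,T,T,F); (F,T,T,T)} — 4.
  a=F, c=F: remaining (b,d,e,f) ∈ {(T,F,F,F)} — 1.
Total: 2 + 8 + 4 + 1 = 15.

15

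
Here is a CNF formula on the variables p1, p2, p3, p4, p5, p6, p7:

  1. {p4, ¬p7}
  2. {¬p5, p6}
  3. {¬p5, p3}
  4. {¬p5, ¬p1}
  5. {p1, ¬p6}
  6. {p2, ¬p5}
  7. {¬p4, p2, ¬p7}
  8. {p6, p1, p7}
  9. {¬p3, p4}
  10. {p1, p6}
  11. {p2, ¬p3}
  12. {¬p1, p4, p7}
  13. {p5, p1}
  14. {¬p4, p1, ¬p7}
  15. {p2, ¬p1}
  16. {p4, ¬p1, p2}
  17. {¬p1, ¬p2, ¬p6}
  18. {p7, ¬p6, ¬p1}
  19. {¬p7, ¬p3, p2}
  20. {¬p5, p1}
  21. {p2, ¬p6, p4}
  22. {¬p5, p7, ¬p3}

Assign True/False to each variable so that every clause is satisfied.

p1 = T, p2 = T, p3 = T, p4 = T, p5 = F, p6 = F, p7 = T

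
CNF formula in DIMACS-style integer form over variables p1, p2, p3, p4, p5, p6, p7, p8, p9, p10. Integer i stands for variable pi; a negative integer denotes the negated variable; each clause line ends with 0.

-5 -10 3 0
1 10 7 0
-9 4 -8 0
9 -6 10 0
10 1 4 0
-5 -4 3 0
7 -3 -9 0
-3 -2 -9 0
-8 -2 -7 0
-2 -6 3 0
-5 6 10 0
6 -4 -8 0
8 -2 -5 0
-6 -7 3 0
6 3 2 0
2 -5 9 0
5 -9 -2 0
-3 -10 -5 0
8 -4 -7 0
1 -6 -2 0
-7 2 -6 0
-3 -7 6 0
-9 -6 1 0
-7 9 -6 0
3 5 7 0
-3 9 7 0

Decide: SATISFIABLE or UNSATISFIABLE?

SATISFIABLE

Pure literal: p1 appears only positively; assign p1 = True.
Set p2 = True and propagate.
The remaining clauses are satisfied by p3 = False, p4 = False, p5 = False, p6 = False, p7 = True, p8 = False, p9 = False, p10 = False.
So p1=T, p2=T, p3=F, p4=F, p5=F, p6=F, p7=T, p8=F, p9=F, p10=F is a satisfying assignment.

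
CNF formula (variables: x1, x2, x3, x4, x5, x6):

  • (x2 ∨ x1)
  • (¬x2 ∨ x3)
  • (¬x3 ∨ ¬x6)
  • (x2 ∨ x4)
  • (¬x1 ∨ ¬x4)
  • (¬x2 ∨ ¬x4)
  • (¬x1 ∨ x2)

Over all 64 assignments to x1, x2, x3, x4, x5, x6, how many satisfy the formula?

4

The models are:
  x1=F x2=T x3=T x4=F x5=F x6=F
  x1=F x2=T x3=T x4=F x5=T x6=F
  x1=T x2=T x3=T x4=F x5=F x6=F
  x1=T x2=T x3=T x4=F x5=T x6=F
That's 4 in total.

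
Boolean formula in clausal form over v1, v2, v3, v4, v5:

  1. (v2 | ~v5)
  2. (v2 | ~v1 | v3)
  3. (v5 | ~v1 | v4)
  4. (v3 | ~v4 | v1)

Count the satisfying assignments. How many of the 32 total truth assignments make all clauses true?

Split on v1, then v2.
  v1=T, v2=T: v3 free; 3 ways for (v4,v5) × 2^1 = 6.
  v1=T, v2=F: remaining (v3,v4,v5) ∈ {(T,T,F)} — 1.
  v1=F, v2=T: v5 free; 3 ways for (v3,v4) × 2^1 = 6.
  v1=F, v2=F: remaining (v3,v4,v5) ∈ {(F,F,F); (T,F,F); (T,T,F)} — 3.
Total: 6 + 1 + 6 + 3 = 16.

16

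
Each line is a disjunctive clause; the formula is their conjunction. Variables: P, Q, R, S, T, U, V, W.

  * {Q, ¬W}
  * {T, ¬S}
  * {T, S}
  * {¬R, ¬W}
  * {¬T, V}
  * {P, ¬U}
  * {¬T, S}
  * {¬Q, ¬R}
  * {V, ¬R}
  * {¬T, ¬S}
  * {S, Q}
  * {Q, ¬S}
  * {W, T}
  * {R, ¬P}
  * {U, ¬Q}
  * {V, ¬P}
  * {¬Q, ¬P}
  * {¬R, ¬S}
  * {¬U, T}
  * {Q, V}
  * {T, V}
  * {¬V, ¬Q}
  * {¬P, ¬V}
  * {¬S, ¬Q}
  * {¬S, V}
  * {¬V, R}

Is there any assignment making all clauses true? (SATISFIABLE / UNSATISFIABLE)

UNSATISFIABLE

Q = True:
  propagation gives R=False, P=False, U=False; an empty clause results — contradiction.
Q = False:
  propagation gives W=False, S=True; an empty clause results — contradiction.
Every branch closes, so no satisfying assignment exists.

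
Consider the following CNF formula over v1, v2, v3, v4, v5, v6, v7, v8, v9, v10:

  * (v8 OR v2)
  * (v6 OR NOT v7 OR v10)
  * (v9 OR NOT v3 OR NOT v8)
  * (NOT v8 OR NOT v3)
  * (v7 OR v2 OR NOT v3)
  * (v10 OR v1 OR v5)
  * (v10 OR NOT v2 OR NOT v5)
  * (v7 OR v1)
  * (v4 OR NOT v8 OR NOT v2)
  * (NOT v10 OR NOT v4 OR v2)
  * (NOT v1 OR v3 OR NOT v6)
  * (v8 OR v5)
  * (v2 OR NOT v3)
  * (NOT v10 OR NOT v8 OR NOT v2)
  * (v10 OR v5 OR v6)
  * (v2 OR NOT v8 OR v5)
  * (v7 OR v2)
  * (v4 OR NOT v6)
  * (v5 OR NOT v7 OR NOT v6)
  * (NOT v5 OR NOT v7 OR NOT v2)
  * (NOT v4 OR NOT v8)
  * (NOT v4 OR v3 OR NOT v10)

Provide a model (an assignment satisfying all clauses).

v1 = True, v2 = True, v3 = True, v4 = False, v5 = True, v6 = False, v7 = False, v8 = False, v9 = False, v10 = True

Branch on v1: take v1 = True.
Try v2 = True.
For the remaining variables, v3 = True, v4 = False, v5 = True, v6 = False, v7 = False, v8 = False, v9 = False, v10 = True works.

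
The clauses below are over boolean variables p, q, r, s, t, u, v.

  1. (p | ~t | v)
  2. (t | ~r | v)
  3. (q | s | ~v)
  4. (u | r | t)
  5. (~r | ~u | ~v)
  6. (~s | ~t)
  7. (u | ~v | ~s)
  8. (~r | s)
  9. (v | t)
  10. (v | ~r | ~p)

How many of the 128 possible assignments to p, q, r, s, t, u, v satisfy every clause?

Case analysis on v and r:
  v=1, r=1: a clause becomes empty — 0.
  v=1, r=0: p free; 5 ways for (q,s,t,u) × 2^1 = 10.
  v=0, r=1: a clause becomes empty — 0.
  v=0, r=0: remaining (p,q,s,t,u) ∈ {(1,0,0,1,0); (1,0,0,1,1); (1,1,0,1,0); (1,1,0,1,1)} — 4.
Total: 0 + 10 + 0 + 4 = 14.

14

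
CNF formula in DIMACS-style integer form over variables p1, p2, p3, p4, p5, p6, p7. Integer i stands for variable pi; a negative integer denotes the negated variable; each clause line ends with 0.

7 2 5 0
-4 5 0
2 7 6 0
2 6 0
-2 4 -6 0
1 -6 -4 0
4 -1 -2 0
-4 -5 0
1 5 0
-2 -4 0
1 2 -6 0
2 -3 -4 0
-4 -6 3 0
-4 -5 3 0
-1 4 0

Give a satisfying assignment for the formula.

Pure literal: p7 appears only positively; assign p7 = True.
Branch on p1: take p1 = False.
  then p5 is forced to True.
  then p4 is forced to False.
Set p2 = True and propagate.
  then p6 is forced to False.
p3 is now unconstrained; take p3 = False.
Check each clause:
  1. (p7 OR p2 OR p5) — p2 is true.
  2. (NOT p4 OR p5) — NOT p4 is true.
  3. (p7 OR p6 OR p2) — p2 is true.
  4. (p2 OR p6) — p2 is true.
  5. (NOT p6 OR NOT p2 OR p4) — NOT p6 is true.
  6. (p1 OR NOT p4 OR NOT p6) — NOT p6 is true.
  7. (NOT p1 OR p4 OR NOT p2) — NOT p1 is true.
  8. (NOT p5 OR NOT p4) — NOT p4 is true.
  9. (p5 OR p1) — p5 is true.
  10. (NOT p4 OR NOT p2) — NOT p4 is true.
  11. (p1 OR p2 OR NOT p6) — p2 is true.
  12. (p2 OR NOT p4 OR NOT p3) — p2 is true.
  13. (p3 OR NOT p6 OR NOT p4) — NOT p6 is true.
  14. (p3 OR NOT p4 OR NOT p5) — NOT p4 is true.
  15. (NOT p1 OR p4) — NOT p1 is true.

p1 = F, p2 = T, p3 = F, p4 = F, p5 = T, p6 = F, p7 = T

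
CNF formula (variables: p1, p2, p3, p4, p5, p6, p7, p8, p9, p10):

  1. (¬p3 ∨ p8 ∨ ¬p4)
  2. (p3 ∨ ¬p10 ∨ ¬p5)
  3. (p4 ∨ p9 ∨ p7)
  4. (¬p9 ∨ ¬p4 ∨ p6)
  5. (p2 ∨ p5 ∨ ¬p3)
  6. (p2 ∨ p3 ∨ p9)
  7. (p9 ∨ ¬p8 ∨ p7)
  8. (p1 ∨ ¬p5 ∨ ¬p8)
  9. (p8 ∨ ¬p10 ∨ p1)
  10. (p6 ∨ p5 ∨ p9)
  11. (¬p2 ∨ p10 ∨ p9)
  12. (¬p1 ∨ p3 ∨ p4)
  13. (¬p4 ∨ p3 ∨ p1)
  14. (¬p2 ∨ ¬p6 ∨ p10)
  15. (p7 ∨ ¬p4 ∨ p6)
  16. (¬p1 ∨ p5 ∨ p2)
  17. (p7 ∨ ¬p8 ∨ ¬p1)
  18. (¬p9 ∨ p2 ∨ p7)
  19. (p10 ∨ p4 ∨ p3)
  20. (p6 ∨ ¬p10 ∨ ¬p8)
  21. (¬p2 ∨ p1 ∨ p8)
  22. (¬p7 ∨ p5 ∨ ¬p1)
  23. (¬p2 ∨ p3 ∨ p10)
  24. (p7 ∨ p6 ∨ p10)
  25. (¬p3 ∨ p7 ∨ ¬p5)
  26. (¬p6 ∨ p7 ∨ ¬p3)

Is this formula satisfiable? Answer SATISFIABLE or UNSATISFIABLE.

Try p1 = True.
Set p2 = False and propagate.
  then p5 is forced to True.
Try p3 = True.
  then p7 is forced to True.
The remaining clauses are satisfied by p4 = False, p6 = True, p8 = False, p9 = True, p10 = False.
So p1=T, p2=F, p3=T, p4=F, p5=T, p6=T, p7=T, p8=F, p9=T, p10=F is a satisfying assignment.

SATISFIABLE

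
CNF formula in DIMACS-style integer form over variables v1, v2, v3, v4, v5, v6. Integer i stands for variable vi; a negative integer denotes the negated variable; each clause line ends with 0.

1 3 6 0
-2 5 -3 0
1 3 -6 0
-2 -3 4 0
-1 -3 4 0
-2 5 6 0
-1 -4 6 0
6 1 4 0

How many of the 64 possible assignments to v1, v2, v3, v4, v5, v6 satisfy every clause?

22

Case analysis on v1 and v3:
  v1=1, v3=1: remaining (v2,v4,v5,v6) ∈ {(0,1,0,1); (0,1,1,1); (1,1,1,1)} — 3.
  v1=1, v3=0: 11 of the 16 assignments to (v2,v4,v5,v6) work.
  v1=0, v3=1: 8 of the 16 assignments to (v2,v4,v5,v6) work.
  v1=0, v3=0: a clause becomes empty — 0.
Total: 3 + 11 + 8 + 0 = 22.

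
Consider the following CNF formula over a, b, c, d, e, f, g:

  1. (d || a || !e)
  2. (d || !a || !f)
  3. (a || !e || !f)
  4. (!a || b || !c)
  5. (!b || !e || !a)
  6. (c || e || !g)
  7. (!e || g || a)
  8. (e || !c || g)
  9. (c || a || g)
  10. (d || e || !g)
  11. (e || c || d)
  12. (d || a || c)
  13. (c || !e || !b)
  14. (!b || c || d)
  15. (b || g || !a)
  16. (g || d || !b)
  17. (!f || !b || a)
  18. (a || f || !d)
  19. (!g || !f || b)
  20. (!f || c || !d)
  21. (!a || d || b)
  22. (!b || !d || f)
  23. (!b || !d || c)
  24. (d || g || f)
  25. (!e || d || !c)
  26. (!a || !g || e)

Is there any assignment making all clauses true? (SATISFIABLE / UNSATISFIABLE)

SATISFIABLE

Try a = True.
Try b = False.
  then c is forced to False.
  then g is forced to True.
  then e is forced to True.
  then f is forced to False.
  then d is forced to True.
Every clause has at least one true literal under this assignment.
So a=T  b=F  c=F  d=T  e=T  f=F  g=T is a satisfying assignment.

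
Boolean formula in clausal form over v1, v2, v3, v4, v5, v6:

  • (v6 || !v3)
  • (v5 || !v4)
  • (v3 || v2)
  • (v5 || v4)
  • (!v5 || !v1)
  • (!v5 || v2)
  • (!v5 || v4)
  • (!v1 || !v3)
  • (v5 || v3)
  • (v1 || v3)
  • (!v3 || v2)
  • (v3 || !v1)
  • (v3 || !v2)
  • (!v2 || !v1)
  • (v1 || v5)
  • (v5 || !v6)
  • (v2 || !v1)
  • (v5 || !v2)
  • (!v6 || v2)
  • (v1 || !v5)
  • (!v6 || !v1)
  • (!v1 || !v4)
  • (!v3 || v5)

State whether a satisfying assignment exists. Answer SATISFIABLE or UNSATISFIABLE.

v5 = True:
  propagation gives v1=False; an empty clause results — contradiction.
v5 = False:
  propagation gives v4=False; an empty clause results — contradiction.
Every branch closes, so no satisfying assignment exists.

UNSATISFIABLE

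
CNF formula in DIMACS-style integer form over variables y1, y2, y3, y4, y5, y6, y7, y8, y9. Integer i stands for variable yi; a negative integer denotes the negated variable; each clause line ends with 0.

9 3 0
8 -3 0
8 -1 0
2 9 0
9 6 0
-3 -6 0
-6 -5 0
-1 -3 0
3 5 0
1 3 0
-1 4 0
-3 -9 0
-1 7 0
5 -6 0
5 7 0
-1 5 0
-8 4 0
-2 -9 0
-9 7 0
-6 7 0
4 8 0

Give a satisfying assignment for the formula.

y1 = True, y2 = False, y3 = False, y4 = True, y5 = True, y6 = False, y7 = True, y8 = True, y9 = True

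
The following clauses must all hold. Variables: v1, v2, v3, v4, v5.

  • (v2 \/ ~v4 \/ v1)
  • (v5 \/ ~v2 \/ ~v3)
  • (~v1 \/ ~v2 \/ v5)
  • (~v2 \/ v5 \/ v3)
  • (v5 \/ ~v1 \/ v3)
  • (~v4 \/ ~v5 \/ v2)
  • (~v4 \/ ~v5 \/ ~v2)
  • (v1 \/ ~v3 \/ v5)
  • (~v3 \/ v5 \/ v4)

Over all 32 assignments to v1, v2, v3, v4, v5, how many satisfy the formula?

10

Case analysis on v5 and v2:
  v5=T, v2=T: remaining (v1,v3,v4) ∈ {(F,F,F); (F,T,F); (T,F,F); (T,T,F)} — 4.
  v5=T, v2=F: remaining (v1,v3,v4) ∈ {(F,F,F); (F,T,F); (T,F,F); (T,T,F)} — 4.
  v5=F, v2=T: a clause becomes empty — 0.
  v5=F, v2=F: remaining (v1,v3,v4) ∈ {(F,F,F); (T,T,T)} — 2.
Total: 4 + 4 + 0 + 2 = 10.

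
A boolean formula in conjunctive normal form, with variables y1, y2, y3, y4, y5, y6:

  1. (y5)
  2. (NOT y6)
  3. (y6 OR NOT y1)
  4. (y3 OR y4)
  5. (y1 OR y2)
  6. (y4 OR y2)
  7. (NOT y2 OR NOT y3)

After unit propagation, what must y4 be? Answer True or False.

True

Unit clause (y5) sets y5 = True.
(NOT y6) is a unit clause: y6 = False.
In (y6 OR NOT y1), y6 is now false; NOT y1 must hold, so y1 = False.
From (y2 OR y1) and y1 = False: y2 = True.
From (NOT y2 OR NOT y3) and y2 = True: y3 = False.
(y4 OR y3): since y3 = False, the clause reduces to (y4). y4 = True.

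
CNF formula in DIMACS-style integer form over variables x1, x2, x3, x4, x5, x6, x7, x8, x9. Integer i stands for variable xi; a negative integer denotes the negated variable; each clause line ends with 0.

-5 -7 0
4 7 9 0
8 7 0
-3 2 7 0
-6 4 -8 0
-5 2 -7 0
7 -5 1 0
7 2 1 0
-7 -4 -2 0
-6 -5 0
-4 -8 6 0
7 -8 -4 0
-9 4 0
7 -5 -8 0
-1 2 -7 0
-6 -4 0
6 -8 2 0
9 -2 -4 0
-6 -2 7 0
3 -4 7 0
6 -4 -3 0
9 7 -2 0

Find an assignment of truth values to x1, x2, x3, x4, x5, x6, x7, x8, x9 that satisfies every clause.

x1=F, x2=T, x3=F, x4=F, x5=F, x6=T, x7=T, x8=F, x9=F

Check each clause:
  1. {¬x7, ¬x5} — ¬x5 is true.
  2. {x4, x9, x7} — x7 is true.
  3. {x8, x7} — x7 is true.
  4. {x2, x7, ¬x3} — x2 is true.
  5. {x4, ¬x8, ¬x6} — ¬x8 is true.
  6. {x2, ¬x5, ¬x7} — x2 is true.
  7. {x7, ¬x5, x1} — ¬x5 is true.
  8. {x7, x2, x1} — x2 is true.
  9. {¬x2, ¬x7, ¬x4} — ¬x4 is true.
  10. {¬x5, ¬x6} — ¬x5 is true.
  11. {x6, ¬x8, ¬x4} — ¬x8 is true.
  12. {¬x4, x7, ¬x8} — ¬x8 is true.
  13. {¬x9, x4} — ¬x9 is true.
  14. {¬x5, ¬x8, x7} — ¬x8 is true.
  15. {¬x7, x2, ¬x1} — x2 is true.
  16. {¬x6, ¬x4} — ¬x4 is true.
  17. {¬x8, x2, x6} — ¬x8 is true.
  18. {¬x4, ¬x2, x9} — ¬x4 is true.
  19. {x7, ¬x2, ¬x6} — x7 is true.
  20. {x7, x3, ¬x4} — ¬x4 is true.
  21. {¬x4, ¬x3, x6} — ¬x4 is true.
  22. {x7, x9, ¬x2} — x7 is true.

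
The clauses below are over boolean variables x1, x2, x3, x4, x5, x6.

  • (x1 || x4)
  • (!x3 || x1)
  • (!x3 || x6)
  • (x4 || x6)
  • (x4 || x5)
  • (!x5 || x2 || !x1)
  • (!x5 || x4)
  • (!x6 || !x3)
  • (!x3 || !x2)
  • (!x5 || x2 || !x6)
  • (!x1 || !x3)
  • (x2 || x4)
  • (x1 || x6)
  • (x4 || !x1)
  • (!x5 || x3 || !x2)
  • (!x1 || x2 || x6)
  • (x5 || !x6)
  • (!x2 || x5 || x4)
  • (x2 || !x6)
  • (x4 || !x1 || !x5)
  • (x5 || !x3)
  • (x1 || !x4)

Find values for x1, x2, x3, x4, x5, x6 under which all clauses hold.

x1 = T, x2 = T, x3 = F, x4 = T, x5 = F, x6 = F

Check each clause:
  1. (x1 || x4) — x1 is true.
  2. (!x3 || x1) — x1 is true.
  3. (x6 || !x3) — !x3 is true.
  4. (x4 || x6) — x4 is true.
  5. (x4 || x5) — x4 is true.
  6. (!x1 || !x5 || x2) — x2 is true.
  7. (!x5 || x4) — !x5 is true.
  8. (!x3 || !x6) — !x6 is true.
  9. (!x3 || !x2) — !x3 is true.
  10. (x2 || !x5 || !x6) — x2 is true.
  11. (!x1 || !x3) — !x3 is true.
  12. (x2 || x4) — x2 is true.
  13. (x1 || x6) — x1 is true.
  14. (!x1 || x4) — x4 is true.
  15. (x3 || !x2 || !x5) — !x5 is true.
  16. (x6 || !x1 || x2) — x2 is true.
  17. (!x6 || x5) — !x6 is true.
  18. (!x2 || x5 || x4) — x4 is true.
  19. (!x6 || x2) — x2 is true.
  20. (x4 || !x1 || !x5) — !x5 is true.
  21. (!x3 || x5) — !x3 is true.
  22. (!x4 || x1) — x1 is true.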